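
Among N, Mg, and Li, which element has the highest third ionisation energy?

Li

IE_3 is the cost of taking one more electron from the +2 cation: N²⁺ still has 3 valence electrons; Mg²⁺ is the bare [Ne] core; Li²⁺ is already 1 electron into the core.
Breaking into a closed-shell core is much more expensive than removing a leftover valence electron — Mg and Li have the largest IE_3 here.
Approximate IE_3 values (kJ/mol): N 4578, Mg 7733, Li 11815.
So the third ionization energies run N < Mg < Li.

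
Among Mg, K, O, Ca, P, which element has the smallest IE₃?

IE_3 is the cost of taking one more electron from the +2 cation: Mg²⁺ is the bare [Ne] core; K²⁺ is already 1 electron into the core; O²⁺ still has 4 valence electrons; Ca²⁺ is the bare [Ar] core; P²⁺ still has 3 valence electrons.
Usually core removal costs more than valence removal, but here the competition is close: a tightly held n=2 valence electron can cost more to remove than an n=3 core electron, so the actual values have to decide it.
Valence configurations: O²⁺ [He]2s²2p², P²⁺ [Ne]3s²3p¹.
Tabulated IE_3 (kJ/mol): Mg 7733, K 4420, O 5300, Ca 4912, P 2914.
Putting it together, IE_3: P < K < Ca < O < Mg.

P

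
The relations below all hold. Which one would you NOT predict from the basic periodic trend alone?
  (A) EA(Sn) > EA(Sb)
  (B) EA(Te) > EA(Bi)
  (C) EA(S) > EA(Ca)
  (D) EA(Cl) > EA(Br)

The general trend: electron affinity increases across a period and decreases down a group.
(A) Sn (period 5, group 14) vs Sb (period 5, group 15): the stated order contradicts the simple trend.
(B) Te (period 5, group 16) vs Bi (period 6, group 15): the stated order agrees with the simple trend.
(C) S (period 3, group 16) vs Ca (period 4, group 2): the stated order agrees with the simple trend.
(D) Cl (period 3, group 17) vs Br (period 4, group 17): the stated order agrees with the simple trend.
The exception is (A): adding an electron to Sb's half-filled 5p³ is unfavourable, so Sn has the more exothermic EA.

(A)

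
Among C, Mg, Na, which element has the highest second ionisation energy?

Na

Consider each +1 ion: C⁺ still has 3 valence electrons; Mg⁺ still has 1 valence electron; Na⁺ is the bare [Ne] core.
Core electrons are held far more tightly than valence electrons, so Na tops the IE_2 order.
Valence configurations: C⁺ [He]2s²2p¹, Mg⁺ [Ne]3s¹.
The numbers (kJ/mol): C 2353, Mg 1451, Na 4562.
Putting it together, IE_2: Mg < C < Na.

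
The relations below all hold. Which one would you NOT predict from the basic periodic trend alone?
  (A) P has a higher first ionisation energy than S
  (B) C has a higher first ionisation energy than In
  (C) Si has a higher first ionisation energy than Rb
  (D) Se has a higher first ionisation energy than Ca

(A)

The general trend: first ionisation energy increases across a period and decreases down a group.
(A) P (period 3, group 15) vs S (period 3, group 16): the stated order contradicts the simple trend.
(B) C (period 2, group 14) vs In (period 5, group 13): the stated order agrees with the simple trend.
(C) Si (period 3, group 14) vs Rb (period 5, group 1): the stated order agrees with the simple trend.
(D) Se (period 4, group 16) vs Ca (period 4, group 2): the stated order agrees with the simple trend.
The exception is (A): S (3p⁴) ionizes more easily than half-filled P (3p³) because the paired 3p electron in S is pushed out by e⁻–e⁻ repulsion.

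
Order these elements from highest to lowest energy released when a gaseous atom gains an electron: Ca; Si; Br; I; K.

Br > I > Si > K > Ca

Si is in period 3, group 14; K is in period 4, group 1; Ca is in period 4, group 2; Br is in period 4, group 17; I is in period 5, group 17.
Electron affinity generally becomes more exothermic across a period toward the halogens and less exothermic down a group.
Here both period and group differ, so the two effects have to be weighed against each other.
K > Ca: this pair runs against the simple trend — see the exception note.
Si > K: both effects reinforce here, so Si is clearly the higher of the two.
I > Si: period and group pull opposite ways; the across-period shift dominates (295 vs 134 kJ/mol).
Br > I: they share group 17; the group trend gives Br the larger value.
Note the exception: K has a higher electron affinity than Ca, contrary to the simple trend — adding an electron to Ca (ns²) has to open a new, higher-energy np subshell, which is unfavourable.
Approximate values (kJ/mol): Si 134, K 48, Ca 2, Br 325, I 295.
So from highest to lowest: Br > I > Si > K > Ca.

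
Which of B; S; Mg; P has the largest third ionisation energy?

Mg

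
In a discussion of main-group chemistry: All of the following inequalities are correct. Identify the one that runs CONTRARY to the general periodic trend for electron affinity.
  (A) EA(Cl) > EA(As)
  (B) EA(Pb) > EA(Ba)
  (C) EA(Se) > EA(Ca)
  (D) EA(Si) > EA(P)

The general trend: electron affinity increases across a period and decreases down a group.
(A) Cl (period 3, group 17) vs As (period 4, group 15): the stated order agrees with the simple trend.
(B) Pb (period 6, group 14) vs Ba (period 6, group 2): the stated order agrees with the simple trend.
(C) Se (period 4, group 16) vs Ca (period 4, group 2): the stated order agrees with the simple trend.
(D) Si (period 3, group 14) vs P (period 3, group 15): the stated order contradicts the simple trend.
The exception is (D): adding an electron to P's half-filled 3p³ is unfavourable, so Si (3p²) has the more exothermic EA.

(D)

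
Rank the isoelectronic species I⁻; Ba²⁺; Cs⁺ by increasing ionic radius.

All of these have 54 electrons, so size is governed by nuclear charge alone: the more protons, the stronger the pull on the same electron cloud, and the smaller the ion.
Nuclear charges: Ba²⁺ (Z=56), Cs⁺ (Z=55), I⁻ (Z=53).
Smallest to largest: Ba²⁺ < Cs⁺ < I⁻.

Ba²⁺ < Cs⁺ < I⁻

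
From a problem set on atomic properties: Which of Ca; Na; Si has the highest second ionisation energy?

Consider each +1 ion: Ca⁺ still has 1 valence electron; Na⁺ is the bare [Ne] core; Si⁺ still has 3 valence electrons.
Breaking into a closed-shell core is much more expensive than removing a leftover valence electron — Na has the largest IE_2 here.
Valence configurations: Ca⁺ [Ar]4s¹, Si⁺ [Ne]3s²3p¹.
Approximate IE_2 values (kJ/mol): Ca 1145, Na 4562, Si 1577.
Hence IE_2: Ca < Si < Na.

Na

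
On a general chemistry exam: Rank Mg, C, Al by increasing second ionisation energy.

Consider each +1 ion: Mg⁺ still has 1 valence electron; C⁺ still has 3 valence electrons; Al⁺ still has 2 valence electrons.
All are still removing valence electrons, so compare the +1 ions as you would atoms: IE_2 generally rises across a period (higher Z_eff) and falls down a group (larger shell), subject to the usual subshell exceptions.
Valence configurations: Mg⁺ [Ne]3s¹, C⁺ [He]2s²2p¹, Al⁺ [Ne]3s².
Tabulated IE_2 (kJ/mol): Mg 1451, C 2353, Al 1817.
Hence IE_2: Mg < Al < C.

Mg < Al < C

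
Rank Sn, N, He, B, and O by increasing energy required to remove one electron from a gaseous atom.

Removing the outermost electron gets harder across a period and easier down a group.
These span different periods and groups, so the two trends combine.
B > Sn: period and group pull opposite ways; the down-group shift dominates (801 vs 709 kJ/mol).
O > B: O lies to the right of B in period 2, so the across-period effect alone puts O higher.
N > O: this pair runs against the simple trend — see the exception note.
He > N: relative to N, both the across-period and down-group shifts push He's first ionization energy up.
Note the exception: N has a higher first ionization energy than O, contrary to the simple trend — pairing an electron in O's 2p⁴ costs repulsion energy, so O ionizes more easily than half-filled N (2p³).
For reference (kJ/mol): He 2372, B 801, N 1402, O 1314, Sn 709.
So from lowest to highest: Sn < B < O < N < He.

Sn < B < O < N < He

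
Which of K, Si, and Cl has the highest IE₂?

K

The second ionization energy removes an electron from the +1 ion. For each element: K⁺ is the bare [Ar] core; Si⁺ still has 3 valence electrons; Cl⁺ still has 6 valence electrons.
Pulling an electron out of a noble-gas core costs far more than removing a remaining valence electron, so K sits at the high end of IE_2.
Valence configurations: Si⁺ [Ne]3s²3p¹, Cl⁺ [Ne]3s²3p⁴.
Tabulated IE_2 (kJ/mol): K 3052, Si 1577, Cl 2298.
Hence IE_2: Si < Cl < K.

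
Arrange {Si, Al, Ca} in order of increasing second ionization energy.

Ca < Si < Al

The second ionization energy removes an electron from the +1 ion. For each element: Si⁺ still has 3 valence electrons; Al⁺ still has 2 valence electrons; Ca⁺ still has 1 valence electron.
All are still removing valence electrons, so compare the +1 ions as you would atoms: IE_2 generally rises across a period (higher Z_eff) and falls down a group (larger shell), subject to the usual subshell exceptions.
Valence configurations: Si⁺ [Ne]3s²3p¹, Al⁺ [Ne]3s², Ca⁺ [Ar]4s¹.
Si⁺ loses a lone 3p electron whereas Al⁺ must break into a filled 3s² pair, so IE_2(Al) > IE_2(Si) even though Si has the higher nuclear charge.
Tabulated IE_2 (kJ/mol): Si 1577, Al 1817, Ca 1145.
Overall IE_2 order: Ca < Si < Al.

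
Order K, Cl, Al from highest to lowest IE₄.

The fourth ionization energy removes an electron from the +3 ion. For each element: K³⁺ is already 2 electrons into the core; Cl³⁺ still has 4 valence electrons; Al³⁺ is the bare [Ne] core.
Pulling an electron out of a noble-gas core costs far more than removing a remaining valence electron, so K and Al sit at the high end of IE_4.
Approximate IE_4 values (kJ/mol): K 5877, Cl 5159, Al 11577.
Hence IE_4: Cl < K < Al.

Al, K, Cl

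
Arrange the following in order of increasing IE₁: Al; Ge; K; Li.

K < Li < Al < Ge

Across a period the outer electron is held more tightly (higher IE₁); down a group it sits in a higher shell, more shielded, and comes off more easily.
Here both period and group differ, so the two effects have to be weighed against each other.
Li > K: Li sits above K in group 1, so the down-group effect alone puts Li higher.
Al > Li: period and group pull opposite ways; the across-period shift dominates (578 vs 520 kJ/mol).
Ge > Al: the two effects oppose for this pair; the across-period effect wins (762 vs 578 kJ/mol).
Approximate values (kJ/mol): Li 520, Al 578, K 419, Ge 762.
So from lowest to highest: K < Li < Al < Ge.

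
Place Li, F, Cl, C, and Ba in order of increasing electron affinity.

Ba, Li, C, F, Cl

Li is in period 2, group 1; C is in period 2, group 14; F is in period 2, group 17; Cl is in period 3, group 17; Ba is in period 6, group 2.
EA tends to increase across a period and decrease down a group, though the pattern is less regular than for IE or radius.
Neither a single period nor a single group — weigh both effects.
Li > Ba: period and group pull opposite ways; the down-group shift dominates (60 vs 14 kJ/mol).
C > Li: C lies to the right of Li in period 2, so the across-period effect alone puts C higher.
F > C: F lies to the right of C in period 2, so the across-period effect alone puts F higher.
Cl > F: this pair runs against the simple trend — see the exception note.
Note the exception: Cl has a higher electron affinity than F, contrary to the simple trend — F's small 2p subshell makes the incoming electron feel strong e⁻–e⁻ repulsion, so Cl actually releases more energy on gaining an electron.
Approximate values (kJ/mol): Li 60, C 122, F 328, Cl 349, Ba 14.
So from lowest to highest: Ba < Li < C < F < Cl.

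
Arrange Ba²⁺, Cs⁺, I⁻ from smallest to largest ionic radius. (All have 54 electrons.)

Ba²⁺, Cs⁺, I⁻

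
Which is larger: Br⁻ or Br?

Br⁻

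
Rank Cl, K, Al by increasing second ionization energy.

Al < Cl < K

IE_2 is the cost of taking one more electron from the +1 cation: Cl⁺ still has 6 valence electrons; K⁺ is the bare [Ar] core; Al⁺ still has 2 valence electrons.
Core electrons are held far more tightly than valence electrons, so K tops the IE_2 order.
Valence configurations: Cl⁺ [Ne]3s²3p⁴, Al⁺ [Ne]3s².
Tabulated IE_2 (kJ/mol): Cl 2298, K 3052, Al 1817.
So the second ionization energies run Al < Cl < K.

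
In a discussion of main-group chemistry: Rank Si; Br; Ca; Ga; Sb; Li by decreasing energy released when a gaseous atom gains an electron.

Br > Si > Sb > Li > Ga > Ca

Li is in period 2, group 1; Si is in period 3, group 14; Ca is in period 4, group 2; Ga is in period 4, group 13; Br is in period 4, group 17; Sb is in period 5, group 15.
Atoms with high Z_eff and room in the valence shell (especially the halogens) have the most exothermic electron affinities.
Neither a single period nor a single group — weigh both effects.
Ga > Ca: both are in period 4; the period trend gives Ga the larger value.
Li > Ga: period and group pull opposite ways; the down-group shift dominates (60 vs 29 kJ/mol).
Sb > Li: the two effects oppose for this pair; the across-period effect wins (103 vs 60 kJ/mol).
Si > Sb: the two effects oppose for this pair; the down-group effect wins (134 vs 103 kJ/mol).
Br > Si: the two effects oppose for this pair; the across-period effect wins (325 vs 134 kJ/mol).
Approximate values (kJ/mol): Li 60, Si 134, Ca 2, Ga 29, Br 325, Sb 103.
So from highest to lowest: Br > Si > Sb > Li > Ga > Ca.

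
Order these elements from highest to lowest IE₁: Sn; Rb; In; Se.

Se > Sn > In > Rb

Se is in period 4, group 16; Rb is in period 5, group 1; In is in period 5, group 13; Sn is in period 5, group 14.
First ionization energy rises across a period (greater Z_eff holds electrons more tightly) and falls down a group (valence electrons are farther from the nucleus).
These span different periods and groups, so the two trends combine.
In > Rb: In lies to the right of Rb in period 5, so the across-period effect alone puts In higher.
Sn > In: both are in period 5; the period trend gives Sn the larger value.
Se > Sn: relative to Sn, both the across-period and down-group shifts push Se's first ionization energy up.
Approximate values (kJ/mol): Se 941, Rb 403, In 558, Sn 709.
So from highest to lowest: Se > Sn > In > Rb.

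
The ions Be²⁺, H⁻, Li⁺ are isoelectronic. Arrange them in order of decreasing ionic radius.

H⁻, Li⁺, Be²⁺

All of these have 2 electrons, so size is governed by nuclear charge alone: the more protons, the stronger the pull on the same electron cloud, and the smaller the ion.
Nuclear charges: Be²⁺ (Z=4), Li⁺ (Z=3), H⁻ (Z=1).
Largest to smallest: H⁻ > Li⁺ > Be²⁺.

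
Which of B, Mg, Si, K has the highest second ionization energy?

IE_2 is the cost of taking one more electron from the +1 cation: B⁺ still has 2 valence electrons; Mg⁺ still has 1 valence electron; Si⁺ still has 3 valence electrons; K⁺ is the bare [Ar] core.
Core electrons are held far more tightly than valence electrons, so K tops the IE_2 order.
Valence configurations: B⁺ [He]2s², Mg⁺ [Ne]3s¹, Si⁺ [Ne]3s²3p¹.
The numbers (kJ/mol): B 2427, Mg 1451, Si 1577, K 3052.
Putting it together, IE_2: Mg < Si < B < K.

K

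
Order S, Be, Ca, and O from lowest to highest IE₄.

S < Ca < O < Be

After 3 electrons have been removed, what remains? S³⁺ still has 3 valence electrons; Be³⁺ is already 1 electron into the core; Ca³⁺ is already 1 electron into the core; O³⁺ still has 3 valence electrons.
Usually core removal costs more than valence removal, but here the competition is close: a tightly held n=2 valence electron can cost more to remove than an n=3 core electron, so the actual values have to decide it.
Valence configurations: S³⁺ [Ne]3s²3p¹, O³⁺ [He]2s²2p¹.
Tabulated IE_4 (kJ/mol): S 4556, Be 21007, Ca 6491, O 7469.
So the fourth ionization energies run S < Ca < O < Be.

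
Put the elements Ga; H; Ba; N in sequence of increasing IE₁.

Removing the outermost electron gets harder across a period and easier down a group.
Neither a single period nor a single group — weigh both effects.
Ga > Ba: relative to Ba, both the across-period and down-group shifts push Ga's first ionization energy up.
H > Ga: period and group pull opposite ways; the down-group shift dominates (1312 vs 579 kJ/mol).
N > H: the two effects oppose for this pair; the across-period effect wins (1402 vs 1312 kJ/mol).
Tabulated first ionization energy (kJ/mol): H 1312, N 1402, Ga 579, Ba 503.
So from lowest to highest: Ba < Ga < H < N.

Ba < Ga < H < N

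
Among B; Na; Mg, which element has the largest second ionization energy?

Na

IE_2 is the cost of taking one more electron from the +1 cation: B⁺ still has 2 valence electrons; Na⁺ is the bare [Ne] core; Mg⁺ still has 1 valence electron.
Pulling an electron out of a noble-gas core costs far more than removing a remaining valence electron, so Na sits at the high end of IE_2.
Valence configurations: B⁺ [He]2s², Mg⁺ [Ne]3s¹.
Tabulated IE_2 (kJ/mol): B 2427, Na 4562, Mg 1451.
Overall IE_2 order: Mg < B < Na.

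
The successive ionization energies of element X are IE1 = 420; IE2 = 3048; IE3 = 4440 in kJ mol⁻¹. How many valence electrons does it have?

1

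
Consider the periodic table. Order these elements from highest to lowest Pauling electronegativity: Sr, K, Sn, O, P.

O > P > Sn > Sr > K

O is in period 2, group 16; P is in period 3, group 15; K is in period 4, group 1; Sr is in period 5, group 2; Sn is in period 5, group 14.
Electronegativity increases across a period and decreases down a group, tracking effective nuclear charge and atomic size.
Here both period and group differ, so the two effects have to be weighed against each other.
Sr > K: period and group pull opposite ways; the across-period shift dominates (0.95 vs 0.82).
Sn > Sr: Sn lies to the right of Sr in period 5, so the across-period effect alone puts Sn higher.
P > Sn: relative to Sn, both the across-period and down-group shifts push P's electronegativity up.
O > P: relative to P, both the across-period and down-group shifts push O's electronegativity up.
Tabulated electronegativity (Pauling): O 3.44, P 2.19, K 0.82, Sr 0.95, Sn 1.96.
So from highest to lowest: O > P > Sn > Sr > K.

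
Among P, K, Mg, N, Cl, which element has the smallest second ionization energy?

Mg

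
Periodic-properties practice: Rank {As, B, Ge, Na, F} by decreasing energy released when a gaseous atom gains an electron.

F > Ge > As > Na > B

B is in period 2, group 13; F is in period 2, group 17; Na is in period 3, group 1; Ge is in period 4, group 14; As is in period 4, group 15.
EA tends to increase across a period and decrease down a group, though the pattern is less regular than for IE or radius.
Here both period and group differ, so the two effects have to be weighed against each other.
Na > B: this pair runs against the simple trend — see the exception note.
As > Na: period and group pull opposite ways; the across-period shift dominates (78 vs 53 kJ/mol).
Ge > As: this pair runs against the simple trend — see the exception note.
F > Ge: relative to Ge, both the across-period and down-group shifts push F's electron affinity up.
Note the exception: Na has a higher electron affinity than B, contrary to the simple trend — B's ns²np¹ configuration gives only a small electron affinity — the sparsely filled np subshell binds an added electron weakly.
Note the exception: Ge has a higher electron affinity than As, contrary to the simple trend — adding an electron to As's half-filled 4p³ is unfavourable, so Ge (4p²) has the more exothermic EA.
For reference (kJ/mol): B 27, F 328, Na 53, Ge 119, As 78.
So from highest to lowest: F > Ge > As > Na > B.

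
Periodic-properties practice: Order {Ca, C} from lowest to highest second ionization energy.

Ca < C

IE_2 is the cost of taking one more electron from the +1 cation: Ca⁺ still has 1 valence electron; C⁺ still has 3 valence electrons.
All are still removing valence electrons, so compare the +1 ions as you would atoms: IE_2 generally rises across a period (higher Z_eff) and falls down a group (larger shell), subject to the usual subshell exceptions.
Valence configurations: Ca⁺ [Ar]4s¹, C⁺ [He]2s²2p¹.
Tabulated IE_2 (kJ/mol): Ca 1145, C 2353.
Overall IE_2 order: Ca < C.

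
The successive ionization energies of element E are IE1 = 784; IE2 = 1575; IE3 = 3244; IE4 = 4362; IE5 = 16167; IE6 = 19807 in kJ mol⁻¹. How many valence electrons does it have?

4

Look for the largest jump between consecutive ionization energies: IE5/IE4 ≈ 3.7, far larger than any earlier ratio.
That jump marks the point where a core electron is being removed. So the atom has 4 valence electrons.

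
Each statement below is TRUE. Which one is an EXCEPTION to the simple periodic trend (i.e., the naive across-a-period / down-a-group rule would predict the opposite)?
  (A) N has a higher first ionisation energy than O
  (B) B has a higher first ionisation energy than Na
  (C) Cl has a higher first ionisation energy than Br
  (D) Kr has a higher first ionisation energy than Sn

The general trend: first ionisation energy increases across a period and decreases down a group.
(A) N (period 2, group 15) vs O (period 2, group 16): the stated order contradicts the simple trend.
(B) B (period 2, group 13) vs Na (period 3, group 1): the stated order agrees with the simple trend.
(C) Cl (period 3, group 17) vs Br (period 4, group 17): the stated order agrees with the simple trend.
(D) Kr (period 4, group 18) vs Sn (period 5, group 14): the stated order agrees with the simple trend.
The exception is (A): pairing an electron in O's 2p⁴ costs repulsion energy, so O ionizes more easily than half-filled N (2p³).

(A)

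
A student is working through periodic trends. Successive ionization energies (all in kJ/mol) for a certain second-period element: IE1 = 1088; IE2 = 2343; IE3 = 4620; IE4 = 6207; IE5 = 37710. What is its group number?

Look for the largest jump between consecutive ionization energies: IE5/IE4 ≈ 6.1, far larger than any earlier ratio.
That jump marks the point where a core electron is being removed. So the atom has 4 valence electrons.
A main-group element with 4 valence electrons is in group 14.

Group 14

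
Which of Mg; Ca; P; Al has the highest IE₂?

After 1 electron has been removed, what remains? Mg⁺ still has 1 valence electron; Ca⁺ still has 1 valence electron; P⁺ still has 4 valence electrons; Al⁺ still has 2 valence electrons.
All are still removing valence electrons, so compare the +1 ions as you would atoms: IE_2 generally rises across a period (higher Z_eff) and falls down a group (larger shell), subject to the usual subshell exceptions.
Valence configurations: Mg⁺ [Ne]3s¹, Ca⁺ [Ar]4s¹, P⁺ [Ne]3s²3p², Al⁺ [Ne]3s².
Approximate IE_2 values (kJ/mol): Mg 1451, Ca 1145, P 1907, Al 1817.
So the second ionization energies run Ca < Mg < Al < P.

P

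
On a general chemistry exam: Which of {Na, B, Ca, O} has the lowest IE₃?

The third ionization energy removes an electron from the +2 ion. For each element: Na²⁺ is already 1 electron into the core; B²⁺ still has 1 valence electron; Ca²⁺ is the bare [Ar] core; O²⁺ still has 4 valence electrons.
Usually core removal costs more than valence removal, but here the competition is close: a tightly held n=2 valence electron can cost more to remove than an n=3 core electron, so the actual values have to decide it.
Valence configurations: B²⁺ [He]2s¹, O²⁺ [He]2s²2p².
The numbers (kJ/mol): Na 6910, B 3660, Ca 4912, O 5300.
So the third ionization energies run B < Ca < O < Na.

B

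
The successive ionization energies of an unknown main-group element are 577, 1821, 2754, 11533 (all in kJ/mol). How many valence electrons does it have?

3

Look for the largest jump between consecutive ionization energies: IE4/IE3 ≈ 4.2, far larger than any earlier ratio.
That jump marks the point where a core electron is being removed. So the atom has 3 valence electrons.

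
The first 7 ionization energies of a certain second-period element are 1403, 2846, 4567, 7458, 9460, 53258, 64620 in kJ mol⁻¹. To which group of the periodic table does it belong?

Look for the largest jump between consecutive ionization energies: IE6/IE5 ≈ 5.6, far larger than any earlier ratio.
That jump marks the point where a core electron is being removed. So the atom has 5 valence electrons.
A main-group element with 5 valence electrons is in group 15.

Group 15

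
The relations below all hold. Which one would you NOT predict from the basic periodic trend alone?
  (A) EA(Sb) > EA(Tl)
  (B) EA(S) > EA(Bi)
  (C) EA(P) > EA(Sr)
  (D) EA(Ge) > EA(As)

The general trend: electron affinity increases across a period and decreases down a group.
(A) Sb (period 5, group 15) vs Tl (period 6, group 13): the stated order agrees with the simple trend.
(B) S (period 3, group 16) vs Bi (period 6, group 15): the stated order agrees with the simple trend.
(C) P (period 3, group 15) vs Sr (period 5, group 2): the stated order agrees with the simple trend.
(D) Ge (period 4, group 14) vs As (period 4, group 15): the stated order contradicts the simple trend.
The exception is (D): adding an electron to As's half-filled 4p³ is unfavourable, so Ge (4p²) has the more exothermic EA.

(D)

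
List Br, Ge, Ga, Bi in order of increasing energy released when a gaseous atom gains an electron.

Ga is in period 4, group 13; Ge is in period 4, group 14; Br is in period 4, group 17; Bi is in period 6, group 15.
Atoms with high Z_eff and room in the valence shell (especially the halogens) have the most exothermic electron affinities.
Here both period and group differ, so the two effects have to be weighed against each other.
Bi > Ga: period and group pull opposite ways; the across-period shift dominates (91 vs 29 kJ/mol).
Ge > Bi: the two effects oppose for this pair; the down-group effect wins (119 vs 91 kJ/mol).
Br > Ge: both are in period 4; the period trend gives Br the larger value.
Approximate values (kJ/mol): Ga 29, Ge 119, Br 325, Bi 91.
So from lowest to highest: Ga < Bi < Ge < Br.

Ga < Bi < Ge < Br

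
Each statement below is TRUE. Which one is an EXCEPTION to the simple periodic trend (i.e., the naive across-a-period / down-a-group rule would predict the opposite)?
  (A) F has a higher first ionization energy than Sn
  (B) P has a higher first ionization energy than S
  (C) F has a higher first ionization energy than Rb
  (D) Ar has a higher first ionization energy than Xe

The general trend: first ionization energy increases across a period and decreases down a group.
(A) F (period 2, group 17) vs Sn (period 5, group 14): the stated order agrees with the simple trend.
(B) P (period 3, group 15) vs S (period 3, group 16): the stated order contradicts the simple trend.
(C) F (period 2, group 17) vs Rb (period 5, group 1): the stated order agrees with the simple trend.
(D) Ar (period 3, group 18) vs Xe (period 5, group 18): the stated order agrees with the simple trend.
The exception is (B): S (3p⁴) ionizes more easily than half-filled P (3p³) because the paired 3p electron in S is pushed out by e⁻–e⁻ repulsion.

(B)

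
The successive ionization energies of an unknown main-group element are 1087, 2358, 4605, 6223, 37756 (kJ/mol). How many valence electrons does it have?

4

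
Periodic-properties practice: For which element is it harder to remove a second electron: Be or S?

S

IE_2 is the cost of taking one more electron from the +1 cation: Be⁺ still has 1 valence electron; S⁺ still has 5 valence electrons.
All are still removing valence electrons, so compare the +1 ions as you would atoms: IE_2 generally rises across a period (higher Z_eff) and falls down a group (larger shell), subject to the usual subshell exceptions.
Valence configurations: Be⁺ [He]2s¹, S⁺ [Ne]3s²3p³.
Tabulated IE_2 (kJ/mol): Be 1757, S 2252.
Hence IE_2: Be < S.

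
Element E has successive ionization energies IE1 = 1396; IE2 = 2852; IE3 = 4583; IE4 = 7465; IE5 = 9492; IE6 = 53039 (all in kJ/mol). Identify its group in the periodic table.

Group 15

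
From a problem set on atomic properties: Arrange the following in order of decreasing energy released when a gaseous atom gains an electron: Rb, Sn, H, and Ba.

H is in period 1, group 1; Rb is in period 5, group 1; Sn is in period 5, group 14; Ba is in period 6, group 2.
Electron affinity generally becomes more exothermic across a period toward the halogens and less exothermic down a group.
These span different periods and groups, so the two trends combine.
Rb > Ba: period and group pull opposite ways; the down-group shift dominates (47 vs 14 kJ/mol).
H > Rb: H sits above Rb in group 1, so the down-group effect alone puts H higher.
Sn > H: period and group pull opposite ways; the across-period shift dominates (107 vs 73 kJ/mol).
Approximate values (kJ/mol): H 73, Rb 47, Sn 107, Ba 14.
So from highest to lowest: Sn > H > Rb > Ba.

Sn > H > Rb > Ba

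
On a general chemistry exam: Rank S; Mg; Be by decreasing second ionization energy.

S > Be > Mg

Consider each +1 ion: S⁺ still has 5 valence electrons; Mg⁺ still has 1 valence electron; Be⁺ still has 1 valence electron.
All are still removing valence electrons, so compare the +1 ions as you would atoms: IE_2 generally rises across a period (higher Z_eff) and falls down a group (larger shell), subject to the usual subshell exceptions.
Valence configurations: S⁺ [Ne]3s²3p³, Mg⁺ [Ne]3s¹, Be⁺ [He]2s¹.
Tabulated IE_2 (kJ/mol): S 2252, Mg 1451, Be 1757.
Overall IE_2 order: Mg < Be < S.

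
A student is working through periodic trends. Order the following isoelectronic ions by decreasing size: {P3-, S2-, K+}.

P3-, S2-, K+

All of these have 18 electrons, so size is governed by nuclear charge alone: the more protons, the stronger the pull on the same electron cloud, and the smaller the ion.
Nuclear charges: K+ (Z=19), S2- (Z=16), P3- (Z=15).
Largest to smallest: P3- > S2- > K+.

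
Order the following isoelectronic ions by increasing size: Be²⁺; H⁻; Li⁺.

Be²⁺, Li⁺, H⁻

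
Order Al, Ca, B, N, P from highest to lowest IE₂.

N > B > P > Al > Ca

Consider each +1 ion: Al⁺ still has 2 valence electrons; Ca⁺ still has 1 valence electron; B⁺ still has 2 valence electrons; N⁺ still has 4 valence electrons; P⁺ still has 4 valence electrons.
All are still removing valence electrons, so compare the +1 ions as you would atoms: IE_2 generally rises across a period (higher Z_eff) and falls down a group (larger shell), subject to the usual subshell exceptions.
Valence configurations: Al⁺ [Ne]3s², Ca⁺ [Ar]4s¹, B⁺ [He]2s², N⁺ [He]2s²2p², P⁺ [Ne]3s²3p².
The numbers (kJ/mol): Al 1817, Ca 1145, B 2427, N 2856, P 1907.
Hence IE_2: Ca < Al < P < B < N.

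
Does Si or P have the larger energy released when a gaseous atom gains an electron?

Si is in period 3, group 14; P is in period 3, group 15.
EA tends to increase across a period and decrease down a group, though the pattern is less regular than for IE or radius.
All lie in period 3; the across-period trend (electron affinity increases left to right) applies, with the exception below.
Note the exception: Si has a higher electron affinity than P, contrary to the simple trend — adding an electron to P's half-filled 3p³ is unfavourable, so Si (3p²) has the more exothermic EA.
Approximate values (kJ/mol): Si 134, P 72.
So Si has the larger energy released when a gaseous atom gains an electron (Si > P).

Si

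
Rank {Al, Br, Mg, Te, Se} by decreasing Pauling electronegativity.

Mg is in period 3, group 2; Al is in period 3, group 13; Se is in period 4, group 16; Br is in period 4, group 17; Te is in period 5, group 16.
Smaller atoms with higher effective nuclear charge are more electronegative.
Here both period and group differ, so the two effects have to be weighed against each other.
Al > Mg: Al lies to the right of Mg in period 3, so the across-period effect alone puts Al higher.
Te > Al: the two effects oppose for this pair; the across-period effect wins (2.10 vs 1.61).
Se > Te: Se sits above Te in group 16, so the down-group effect alone puts Se higher.
Br > Se: Br lies to the right of Se in period 4, so the across-period effect alone puts Br higher.
For reference (Pauling): Mg 1.31, Al 1.61, Se 2.55, Br 2.96, Te 2.10.
So from highest to lowest: Br > Se > Te > Al > Mg.

Br, Se, Te, Al, Mg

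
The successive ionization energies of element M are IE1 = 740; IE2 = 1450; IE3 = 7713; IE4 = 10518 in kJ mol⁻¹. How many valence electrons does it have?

Look for the largest jump between consecutive ionization energies: IE3/IE2 ≈ 5.3, far larger than any earlier ratio.
That jump marks the point where a core electron is being removed. So the atom has 2 valence electrons.

2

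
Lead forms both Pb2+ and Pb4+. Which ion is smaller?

Both ions have Z = 82 protons, but Pb4+ has lost more electrons, so its remaining electrons feel a larger effective nuclear charge per electron and are pulled in more tightly.
Higher positive charge → smaller ion, so Pb2+ > Pb4+.

Pb4+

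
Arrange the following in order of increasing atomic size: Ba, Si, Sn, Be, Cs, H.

H < Be < Si < Sn < Ba < Cs

H is in period 1, group 1; Be is in period 2, group 2; Si is in period 3, group 14; Sn is in period 5, group 14; Cs is in period 6, group 1; Ba is in period 6, group 2.
Atomic radius shrinks across a period as nuclear charge pulls the same shell inward, and grows down a group as new shells are added.
These span different periods and groups, so the two trends combine.
Be > H: period and group pull opposite ways; the down-group shift dominates (102 vs 32 pm).
Si > Be: period and group pull opposite ways; the down-group shift dominates (116 vs 102 pm).
Sn > Si: they share group 14; the group trend gives Sn the larger value.
Ba > Sn: both effects reinforce here, so Ba is clearly the larger of the two.
Cs > Ba: Cs lies to the left of Ba in period 6, so the across-period effect alone puts Cs larger.
Tabulated atomic radius (pm): H 32, Be 102, Si 116, Sn 140, Cs 232, Ba 196.
So from smallest to largest: H < Be < Si < Sn < Ba < Cs.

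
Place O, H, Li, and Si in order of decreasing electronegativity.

H is in period 1, group 1; Li is in period 2, group 1; O is in period 2, group 16; Si is in period 3, group 14.
EN rises left→right (higher Z_eff, smaller atoms) and falls top→bottom (larger, more shielded atoms).
Here both period and group differ, so the two effects have to be weighed against each other.
Si > Li: period and group pull opposite ways; the across-period shift dominates (1.90 vs 0.98).
H > Si: period and group pull opposite ways; the down-group shift dominates (2.20 vs 1.90).
O > H: period and group pull opposite ways; the across-period shift dominates (3.44 vs 2.20).
Approximate values (Pauling): H 2.20, Li 0.98, O 3.44, Si 1.90.
So from highest to lowest: O > H > Si > Li.

O > H > Si > Li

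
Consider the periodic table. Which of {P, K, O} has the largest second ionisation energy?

O

After 1 electron has been removed, what remains? P⁺ still has 4 valence electrons; K⁺ is the bare [Ar] core; O⁺ still has 5 valence electrons.
Usually core removal costs more than valence removal, but here the competition is close: a tightly held n=2 valence electron can cost more to remove than an n=3 core electron, so the actual values have to decide it.
Valence configurations: P⁺ [Ne]3s²3p², O⁺ [He]2s²2p³.
Tabulated IE_2 (kJ/mol): P 1907, K 3052, O 3388.
So the second ionization energies run P < K < O.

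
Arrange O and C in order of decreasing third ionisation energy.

After 2 electrons have been removed, what remains? O²⁺ still has 4 valence electrons; C²⁺ still has 2 valence electrons.
All are still removing valence electrons, so compare the +2 ions as you would atoms: IE_3 generally rises across a period (higher Z_eff) and falls down a group (larger shell), subject to the usual subshell exceptions.
Valence configurations: O²⁺ [He]2s²2p², C²⁺ [He]2s².
The numbers (kJ/mol): O 5300, C 4620.
Hence IE_3: C < O.

O > C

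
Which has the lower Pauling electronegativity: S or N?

Smaller atoms with higher effective nuclear charge are more electronegative.
These sit on a diagonal, where the across-period and down-group effects partly cancel.
N > S: the two effects oppose for this pair; the down-group effect wins (3.04 vs 2.58).
For reference (Pauling): N 3.04, S 2.58.
So S has the lower Pauling electronegativity (S < N).

S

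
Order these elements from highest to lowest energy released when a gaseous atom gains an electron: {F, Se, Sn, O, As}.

Adding an electron releases more energy for atoms nearer the top right (short of the noble gases).
These span different periods and groups, so the two trends combine.
Sn > As: this pair runs against the simple trend — see the exception note.
O > Sn: relative to Sn, both the across-period and down-group shifts push O's electron affinity up.
Se > O: this pair runs against the simple trend — see the exception note.
F > Se: relative to Se, both the across-period and down-group shifts push F's electron affinity up.
Note the exception: Sn has a higher electron affinity than As, contrary to the simple trend — adding an electron to As's half-filled np³ subshell costs electron-pairing energy.
Note the exception: Se has a higher electron affinity than O, contrary to the simple trend — O's compact 2p subshell gives strong electron–electron repulsion on the added electron.
Tabulated electron affinity (kJ/mol): O 141, F 328, As 78, Se 195, Sn 107.
So from highest to lowest: F > Se > O > Sn > As.

F > Se > O > Sn > As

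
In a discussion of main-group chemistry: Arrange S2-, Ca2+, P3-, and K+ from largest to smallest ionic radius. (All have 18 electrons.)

All of these have 18 electrons, so size is governed by nuclear charge alone: the more protons, the stronger the pull on the same electron cloud, and the smaller the ion.
Nuclear charges: Ca2+ (Z=20), K+ (Z=19), S2- (Z=16), P3- (Z=15).
Largest to smallest: P3- > S2- > K+ > Ca2+.

P3-, S2-, K+, Ca2+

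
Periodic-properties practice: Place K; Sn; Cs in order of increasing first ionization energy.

IE₁ increases left→right with effective nuclear charge and decreases top→bottom as the valence shell moves farther out.
Here both period and group differ, so the two effects have to be weighed against each other.
K > Cs: they share group 1; the group trend gives K the larger value.
Sn > K: the two effects oppose for this pair; the across-period effect wins (709 vs 419 kJ/mol).
Approximate values (kJ/mol): K 419, Sn 709, Cs 376.
So from lowest to highest: Cs < K < Sn.

Cs, K, Sn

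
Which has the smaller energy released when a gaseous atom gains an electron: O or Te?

O is in period 2, group 16; Te is in period 5, group 16.
EA tends to increase across a period and decrease down a group, though the pattern is less regular than for IE or radius.
All are in group 16; the group trend (electron affinity increases up the group) applies, with the exception below.
Note the exception: Te has a higher electron affinity than O, contrary to the simple trend — O's compact 2p subshell gives strong electron–electron repulsion on the added electron.
For reference (kJ/mol): O 141, Te 190.
So O has the smaller energy released when a gaseous atom gains an electron (O < Te).

O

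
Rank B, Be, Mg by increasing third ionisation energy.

B < Mg < Be

After 2 electrons have been removed, what remains? B²⁺ still has 1 valence electron; Be²⁺ is the bare [He] core; Mg²⁺ is the bare [Ne] core.
Breaking into a closed-shell core is much more expensive than removing a leftover valence electron — Mg and Be have the largest IE_3 here.
The numbers (kJ/mol): B 3660, Be 14849, Mg 7733.
Overall IE_3 order: B < Mg < Be.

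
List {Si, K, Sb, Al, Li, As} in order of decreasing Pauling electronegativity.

As, Sb, Si, Al, Li, K

Smaller atoms with higher effective nuclear charge are more electronegative.
Neither a single period nor a single group — weigh both effects.
Li > K: they share group 1; the group trend gives Li the larger value.
Al > Li: the two effects oppose for this pair; the across-period effect wins (1.61 vs 0.98).
Si > Al: both are in period 3; the period trend gives Si the larger value.
Sb > Si: the two effects oppose for this pair; the across-period effect wins (2.05 vs 1.90).
As > Sb: they share group 15; the group trend gives As the larger value.
For reference (Pauling): Li 0.98, Al 1.61, Si 1.90, K 0.82, As 2.18, Sb 2.05.
So from highest to lowest: As > Sb > Si > Al > Li > K.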